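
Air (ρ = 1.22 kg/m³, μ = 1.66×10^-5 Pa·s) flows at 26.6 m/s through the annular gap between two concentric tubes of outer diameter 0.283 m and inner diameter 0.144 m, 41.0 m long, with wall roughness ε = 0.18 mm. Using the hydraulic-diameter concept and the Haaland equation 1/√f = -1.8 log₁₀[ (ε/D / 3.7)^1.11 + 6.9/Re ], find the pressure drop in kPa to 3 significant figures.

Hydraulic diameter D_h = 4A/P = D_o - D_i = 0.283 - 0.144 = 0.139 m.
Re = ρVD_h/μ = 1.22·26.6·0.139/1.66e-05 = 2.717e+05.
ε/D_h = 0.00018/0.139 = 0.00129; Haaland gives 1/√f = -1.8 log₁₀[0.000146+2.54e-05] = 6.78, so f = 0.02176.
ΔP = f(L/D_h)(ρV²/2) = 0.02176·41/0.139·431.6 = 2770 Pa.
ΔP = 2.77 kPa.

ΔP ≈ 2.77 kPa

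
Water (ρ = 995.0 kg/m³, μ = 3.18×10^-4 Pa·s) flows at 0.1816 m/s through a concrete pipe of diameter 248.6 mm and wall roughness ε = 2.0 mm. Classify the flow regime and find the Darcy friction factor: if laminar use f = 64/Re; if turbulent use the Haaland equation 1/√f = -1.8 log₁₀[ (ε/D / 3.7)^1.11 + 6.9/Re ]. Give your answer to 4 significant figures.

Re = ρVD/μ = 995·0.1816·0.2486/0.000318 = 1.413e+05.
Re > 4000 → turbulent. ε/D = 0.002/0.2486 = 0.00805; Haaland: 1/√f = -1.8 log₁₀[0.00111 + 4.88e-05] = 5.286, so f = 0.03578.

f ≈ 0.03578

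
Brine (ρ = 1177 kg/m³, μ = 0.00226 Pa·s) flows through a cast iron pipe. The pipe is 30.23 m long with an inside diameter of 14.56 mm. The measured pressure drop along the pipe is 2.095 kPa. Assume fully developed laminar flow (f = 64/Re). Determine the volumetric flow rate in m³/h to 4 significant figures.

For laminar flow, f = 64/Re with Re = ρVD/μ, so Darcy-Weisbach reduces to ΔP = 32μLV/D². Solving for V: V = ΔP·D²/(32μL) = 2095·(0.01456)²/(32·0.00226·30.23) = 0.2031 m/s.
Check: Re = ρVD/μ = 1177·0.2031·0.01456/0.00226 = 1540 < 2300, so the laminar assumption holds.
Q = V·A = 0.2031·(π/4·0.01456²) = 3.382e-05 m³/s = 0.1218 m³/h.

Q ≈ 0.1218 m³/h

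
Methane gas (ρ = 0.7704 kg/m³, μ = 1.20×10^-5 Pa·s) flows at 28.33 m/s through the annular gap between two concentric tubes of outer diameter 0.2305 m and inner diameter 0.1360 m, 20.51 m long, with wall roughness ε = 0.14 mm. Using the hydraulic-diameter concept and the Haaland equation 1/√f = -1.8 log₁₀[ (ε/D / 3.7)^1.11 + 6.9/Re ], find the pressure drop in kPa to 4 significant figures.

Hydraulic diameter D_h = 4A/P = D_o - D_i = 0.2305 - 0.136 = 0.0945 m.
Re = ρVD_h/μ = 0.7704·28.33·0.0945/1.2e-05 = 1.719e+05.
ε/D_h = 0.00014/0.0945 = 0.00148; Haaland gives 1/√f = -1.8 log₁₀[0.000169+4.01e-05] = 6.622, so f = 0.02281.
ΔP = f(L/D_h)(ρV²/2) = 0.02281·20.51/0.0945·309.2 = 1530 Pa.
ΔP = 1.530 kPa.

ΔP ≈ 1.530 kPa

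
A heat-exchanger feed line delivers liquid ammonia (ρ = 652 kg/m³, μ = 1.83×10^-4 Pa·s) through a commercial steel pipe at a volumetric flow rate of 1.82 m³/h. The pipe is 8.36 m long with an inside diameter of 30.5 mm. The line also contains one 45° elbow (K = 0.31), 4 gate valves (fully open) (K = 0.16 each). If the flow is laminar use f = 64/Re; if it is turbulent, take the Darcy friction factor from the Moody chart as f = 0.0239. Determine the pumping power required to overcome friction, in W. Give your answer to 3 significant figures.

Q = 1.82 m³/h = 1.82/3600 = 0.0005056 m³/s.
Cross-sectional area A = πD²/4 = π(0.0305)²/4 = 0.0007306 m²; mean velocity V = Q/A = 0.0005056/0.0007306 = 0.692 m/s.
Reynolds number Re = ρVD/μ = 652 · 0.692 · 0.0305 / 0.000183 = 7.519e+04.
Re > 4000 → turbulent; use the Moody-chart value f = 0.0239.
Total minor-loss coefficient ΣK = 1·0.31 + 4·0.16 = 0.95.
ΔP = [f·L/D + ΣK]·(ρV²/2) = [0.0239·8.36/0.0305 + 0.95]·(652·0.692²/2) = [6.551 + 0.95]·156.1 = 1171 Pa.
Pumping power P = QΔP = 0.0005056·1171 = 0.5919 W = 0.592 W.

P ≈ 0.592 W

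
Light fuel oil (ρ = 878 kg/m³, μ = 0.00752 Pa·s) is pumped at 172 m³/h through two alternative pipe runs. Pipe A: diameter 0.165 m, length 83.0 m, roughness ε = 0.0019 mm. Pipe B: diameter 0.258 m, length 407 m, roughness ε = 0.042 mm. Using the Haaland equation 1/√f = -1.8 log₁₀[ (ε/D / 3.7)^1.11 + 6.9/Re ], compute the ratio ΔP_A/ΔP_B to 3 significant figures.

ΔP_A/ΔP_B ≈ 1.69

Pipe A: V = Q/A = 0.04778/0.02138 = 2.234 m/s; Re = 4.305e+04; ε/D = 1.15e-05; Haaland → f = 0.02145; ΔP_A = f(L/D)(ρV²/2) = 2.365e+04 Pa.
Pipe B: V = Q/A = 0.04778/0.05228 = 0.9139 m/s; Re = 2.753e+04; ε/D = 0.000163; Haaland → f = 0.02413; ΔP_B = f(L/D)(ρV²/2) = 1.396e+04 Pa.
ΔP_A/ΔP_B = 2.365e+04/1.396e+04 = 1.69.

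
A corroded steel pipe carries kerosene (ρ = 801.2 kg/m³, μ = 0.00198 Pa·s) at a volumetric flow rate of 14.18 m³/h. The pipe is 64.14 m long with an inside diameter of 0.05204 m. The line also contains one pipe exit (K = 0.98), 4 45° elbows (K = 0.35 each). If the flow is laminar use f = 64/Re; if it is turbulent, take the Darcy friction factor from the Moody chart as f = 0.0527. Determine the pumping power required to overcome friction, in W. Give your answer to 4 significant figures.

Q = 14.18 m³/h = 14.18/3600 = 0.003939 m³/s.
Cross-sectional area A = πD²/4 = π(0.05204)²/4 = 0.002127 m²; mean velocity V = Q/A = 0.003939/0.002127 = 1.852 m/s.
Reynolds number Re = ρVD/μ = 801.2 · 1.852 · 0.05204 / 0.00198 = 3.9e+04.
Re > 4000 → turbulent; use the Moody-chart value f = 0.0527.
Total minor-loss coefficient ΣK = 1·0.98 + 4·0.35 = 2.38.
ΔP = [f·L/D + ΣK]·(ρV²/2) = [0.0527·64.14/0.05204 + 2.38]·(801.2·1.852²/2) = [64.95 + 2.38]·1374 = 9.25e+04 Pa.
Pumping power P = QΔP = 0.003939·9.25e+04 = 364.36 W = 364.4 W.

P ≈ 364.4 W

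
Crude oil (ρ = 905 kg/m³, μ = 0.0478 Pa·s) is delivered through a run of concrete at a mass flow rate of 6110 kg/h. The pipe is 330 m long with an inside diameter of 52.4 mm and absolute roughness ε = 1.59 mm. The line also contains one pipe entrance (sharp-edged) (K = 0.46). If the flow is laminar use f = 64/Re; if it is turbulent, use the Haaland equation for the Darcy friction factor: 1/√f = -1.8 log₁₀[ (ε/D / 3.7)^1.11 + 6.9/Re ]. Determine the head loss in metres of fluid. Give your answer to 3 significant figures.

ṁ = 6110 kg/h = 6110/3600 = 1.697 kg/s.
A = πD²/4 = π(0.0524)²/4 = 0.002157 m²; mean velocity V = ṁ/(ρA) = 1.697/(905 · 0.002157) = 0.8696 m/s.
Reynolds number Re = ρVD/μ = 905 · 0.8696 · 0.0524 / 0.0478 = 862.8.
Re < 2300 → laminar flow, so f = 64/Re = 64/862.8 = 0.07418 (the turbulent correlation is not needed).
Total minor-loss coefficient ΣK = 1·0.46 = 0.46.
ΔP = [f·L/D + ΣK]·(ρV²/2) = [0.07418·330/0.0524 + 0.46]·(905·0.8696²/2) = [467.2 + 0.46]·342.2 = 1.6e+05 Pa.
Head loss h_f = ΔP/(ρg) = 1.6e+05/(905·9.81) = 18.0 m.

h_f ≈ 18.0 m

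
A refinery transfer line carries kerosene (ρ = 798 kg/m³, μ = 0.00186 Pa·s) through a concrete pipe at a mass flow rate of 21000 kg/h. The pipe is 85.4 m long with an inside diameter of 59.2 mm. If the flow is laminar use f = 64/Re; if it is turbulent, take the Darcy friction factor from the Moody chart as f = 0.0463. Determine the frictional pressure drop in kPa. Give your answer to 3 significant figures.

ΔP ≈ 188 kPa

ṁ = 21000 kg/h = 21000/3600 = 5.833 kg/s.
A = πD²/4 = π(0.0592)²/4 = 0.002753 m²; mean velocity V = ṁ/(ρA) = 5.833/(798 · 0.002753) = 2.656 m/s.
Reynolds number Re = ρVD/μ = 798 · 2.656 · 0.0592 / 0.00186 = 6.745e+04.
Re > 4000 → turbulent; use the Moody-chart value f = 0.0463.
Darcy-Weisbach: ΔP = f(L/D)(ρV²/2) = 0.0463·(85.4/0.0592)·(798·2.656²/2) = 0.0463·1443·2814 = 1.88e+05 Pa.
ΔP = 1.88e+05 Pa = 188 kPa.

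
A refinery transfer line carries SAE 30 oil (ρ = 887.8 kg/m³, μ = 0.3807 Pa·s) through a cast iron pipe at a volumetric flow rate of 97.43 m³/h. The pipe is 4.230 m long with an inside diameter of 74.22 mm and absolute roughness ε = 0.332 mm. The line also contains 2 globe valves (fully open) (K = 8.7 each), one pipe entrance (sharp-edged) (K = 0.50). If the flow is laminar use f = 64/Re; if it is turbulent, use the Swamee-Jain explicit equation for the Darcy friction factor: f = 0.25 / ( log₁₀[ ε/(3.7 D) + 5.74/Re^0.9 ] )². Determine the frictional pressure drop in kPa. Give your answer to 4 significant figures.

Q = 97.43 m³/h = 97.43/3600 = 0.02706 m³/s.
Cross-sectional area A = πD²/4 = π(0.07422)²/4 = 0.004326 m²; mean velocity V = Q/A = 0.02706/0.004326 = 6.255 m/s.
Reynolds number Re = ρVD/μ = 887.8 · 6.255 · 0.07422 / 0.381 = 1083.
Re < 2300 → laminar flow, so f = 64/Re = 64/1083 = 0.05911 (the turbulent correlation is not needed).
Total minor-loss coefficient ΣK = 2·8.7 + 1·0.5 = 17.9.
ΔP = [f·L/D + ΣK]·(ρV²/2) = [0.05911·4.23/0.07422 + 17.9]·(887.8·6.255²/2) = [3.369 + 17.9]·1.737e+04 = 3.694e+05 Pa.
ΔP = 3.694e+05 Pa = 369.4 kPa.

ΔP ≈ 369.4 kPa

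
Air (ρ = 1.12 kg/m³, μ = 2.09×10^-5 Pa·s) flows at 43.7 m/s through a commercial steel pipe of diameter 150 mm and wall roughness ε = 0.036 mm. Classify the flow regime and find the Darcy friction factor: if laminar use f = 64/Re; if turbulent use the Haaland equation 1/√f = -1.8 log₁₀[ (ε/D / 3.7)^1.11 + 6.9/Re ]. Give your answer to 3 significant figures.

Re = ρVD/μ = 1.12·43.7·0.15/2.09e-05 = 3.513e+05.
Re > 4000 → turbulent. ε/D = 3.6e-05/0.15 = 0.00024; Haaland: 1/√f = -1.8 log₁₀[2.25e-05 + 1.96e-05] = 7.876, so f = 0.01612.

f ≈ 0.0161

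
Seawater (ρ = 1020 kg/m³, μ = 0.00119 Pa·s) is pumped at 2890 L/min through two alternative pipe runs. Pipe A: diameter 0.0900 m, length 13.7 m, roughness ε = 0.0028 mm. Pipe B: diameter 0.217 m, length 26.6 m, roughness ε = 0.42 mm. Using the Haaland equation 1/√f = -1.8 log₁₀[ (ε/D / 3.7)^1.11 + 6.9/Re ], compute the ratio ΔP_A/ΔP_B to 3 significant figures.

Pipe A: V = Q/A = 0.04817/0.006362 = 7.571 m/s; Re = 5.841e+05; ε/D = 3.11e-05; Haaland → f = 0.01312; ΔP_A = f(L/D)(ρV²/2) = 5.84e+04 Pa.
Pipe B: V = Q/A = 0.04817/0.03698 = 1.302 m/s; Re = 2.422e+05; ε/D = 0.00194; Haaland → f = 0.02393; ΔP_B = f(L/D)(ρV²/2) = 2538 Pa.
ΔP_A/ΔP_B = 5.84e+04/2538 = 23.0.

ΔP_A/ΔP_B ≈ 23.0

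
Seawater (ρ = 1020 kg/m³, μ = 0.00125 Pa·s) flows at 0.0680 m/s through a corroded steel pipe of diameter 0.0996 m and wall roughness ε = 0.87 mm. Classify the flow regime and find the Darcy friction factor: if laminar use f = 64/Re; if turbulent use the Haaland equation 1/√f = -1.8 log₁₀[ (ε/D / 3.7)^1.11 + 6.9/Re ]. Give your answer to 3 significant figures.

f ≈ 0.0454

Re = ρVD/μ = 1020·0.068·0.0996/0.00125 = 5527.
Re > 4000 → turbulent. ε/D = 0.00087/0.0996 = 0.00873; Haaland: 1/√f = -1.8 log₁₀[0.00121 + 0.00125] = 4.696, so f = 0.04535.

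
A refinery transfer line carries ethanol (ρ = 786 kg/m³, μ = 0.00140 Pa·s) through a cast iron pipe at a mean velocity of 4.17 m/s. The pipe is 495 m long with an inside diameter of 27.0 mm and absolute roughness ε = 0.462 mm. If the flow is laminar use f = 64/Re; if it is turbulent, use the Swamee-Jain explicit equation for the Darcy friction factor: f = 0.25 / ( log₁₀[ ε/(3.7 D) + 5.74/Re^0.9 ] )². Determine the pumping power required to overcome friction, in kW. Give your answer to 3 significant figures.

Reynolds number Re = ρVD/μ = 786 · 4.17 · 0.027 / 0.0014 = 6.321e+04.
Re > 4000 → turbulent. Relative roughness ε/D = 0.000462/0.027 = 0.0171. Swamee-Jain: f = 0.25/(log₁₀[0.0171/3.7 + 5.74/6.321e+04^0.9])² = 0.25/(log₁₀[0.00462 + 0.000274])² = 0.25/(-2.31)² = 0.04685.
Darcy-Weisbach: ΔP = f(L/D)(ρV²/2) = 0.04685·(495/0.027)·(786·4.17²/2) = 0.04685·1.833e+04·6834 = 5.87e+06 Pa.
Q = V·A = 4.17·0.0005726 = 0.002388 m³/s.
Pumping power P = QΔP = 0.002388·5.87e+06 = 14020 W = 14.0 kW.

P ≈ 14.0 kW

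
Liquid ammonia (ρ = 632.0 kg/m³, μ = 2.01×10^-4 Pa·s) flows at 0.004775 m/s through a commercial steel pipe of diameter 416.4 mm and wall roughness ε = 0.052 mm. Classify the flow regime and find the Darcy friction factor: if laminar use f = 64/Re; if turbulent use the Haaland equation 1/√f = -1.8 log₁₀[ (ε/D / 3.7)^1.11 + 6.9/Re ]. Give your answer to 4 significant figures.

f ≈ 0.03540

Re = ρVD/μ = 632·0.004775·0.4164/0.000201 = 6252.
Re > 4000 → turbulent. ε/D = 5.2e-05/0.4164 = 0.000125; Haaland: 1/√f = -1.8 log₁₀[1.09e-05 + 0.0011] = 5.315, so f = 0.0354.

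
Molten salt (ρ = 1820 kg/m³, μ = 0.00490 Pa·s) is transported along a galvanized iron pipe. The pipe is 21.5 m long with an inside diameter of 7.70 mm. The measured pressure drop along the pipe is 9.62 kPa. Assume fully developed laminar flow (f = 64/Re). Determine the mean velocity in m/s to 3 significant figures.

For laminar flow, f = 64/Re with Re = ρVD/μ, so Darcy-Weisbach reduces to ΔP = 32μLV/D². Solving for V: V = ΔP·D²/(32μL) = 9620·(0.0077)²/(32·0.0049·21.5) = 0.1692 m/s.
Check: Re = ρVD/μ = 1820·0.1692·0.0077/0.0049 = 483.9 < 2300, so the laminar assumption holds.

V ≈ 0.169 m/s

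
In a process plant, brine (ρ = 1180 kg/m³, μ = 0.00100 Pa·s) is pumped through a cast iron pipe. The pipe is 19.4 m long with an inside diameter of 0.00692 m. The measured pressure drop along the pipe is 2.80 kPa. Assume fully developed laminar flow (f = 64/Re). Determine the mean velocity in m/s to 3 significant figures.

For laminar flow, f = 64/Re with Re = ρVD/μ, so Darcy-Weisbach reduces to ΔP = 32μLV/D². Solving for V: V = ΔP·D²/(32μL) = 2800·(0.00692)²/(32·0.001·19.4) = 0.216 m/s.
Check: Re = ρVD/μ = 1180·0.216·0.00692/0.001 = 1764 < 2300, so the laminar assumption holds.

V ≈ 0.216 m/s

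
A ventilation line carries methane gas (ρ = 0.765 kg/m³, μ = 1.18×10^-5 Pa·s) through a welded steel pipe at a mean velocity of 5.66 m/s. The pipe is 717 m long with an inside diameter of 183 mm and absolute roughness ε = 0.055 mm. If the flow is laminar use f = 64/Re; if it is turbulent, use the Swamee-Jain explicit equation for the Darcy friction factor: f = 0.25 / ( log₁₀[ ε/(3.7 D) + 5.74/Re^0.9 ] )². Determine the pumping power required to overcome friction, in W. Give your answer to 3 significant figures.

P ≈ 149 W

Reynolds number Re = ρVD/μ = 0.765 · 5.66 · 0.183 / 1.18e-05 = 6.715e+04.
Re > 4000 → turbulent. Relative roughness ε/D = 5.5e-05/0.183 = 0.000301. Swamee-Jain: f = 0.25/(log₁₀[0.000301/3.7 + 5.74/6.715e+04^0.9])² = 0.25/(log₁₀[8.12e-05 + 0.00026])² = 0.25/(-3.467)² = 0.0208.
Darcy-Weisbach: ΔP = f(L/D)(ρV²/2) = 0.0208·(717/0.183)·(0.765·5.66²/2) = 0.0208·3918·12.25 = 998.4 Pa.
Q = V·A = 5.66·0.0263 = 0.1489 m³/s.
Pumping power P = QΔP = 0.1489·998.4 = 148.6 W = 149 W.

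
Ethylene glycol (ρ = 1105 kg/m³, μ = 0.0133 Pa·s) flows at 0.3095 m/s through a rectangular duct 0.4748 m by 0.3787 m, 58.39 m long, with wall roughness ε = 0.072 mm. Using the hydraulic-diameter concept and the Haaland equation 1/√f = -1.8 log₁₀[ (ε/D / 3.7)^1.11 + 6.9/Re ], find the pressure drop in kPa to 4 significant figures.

Hydraulic diameter D_h = 4A/P = 4·(0.4748·0.3787)/(2·(0.4748+0.3787)) = 0.7192/1.707 = 0.4213 m.
Re = ρVD_h/μ = 1105·0.3095·0.4213/0.0133 = 1.083e+04.
ε/D_h = 7.2e-05/0.4213 = 0.000171; Haaland gives 1/√f = -1.8 log₁₀[1.54e-05+0.000637] = 5.734, so f = 0.03041.
ΔP = f(L/D_h)(ρV²/2) = 0.03041·58.39/0.4213·52.92 = 223.1 Pa.
ΔP = 0.2231 kPa.

ΔP ≈ 0.2231 kPa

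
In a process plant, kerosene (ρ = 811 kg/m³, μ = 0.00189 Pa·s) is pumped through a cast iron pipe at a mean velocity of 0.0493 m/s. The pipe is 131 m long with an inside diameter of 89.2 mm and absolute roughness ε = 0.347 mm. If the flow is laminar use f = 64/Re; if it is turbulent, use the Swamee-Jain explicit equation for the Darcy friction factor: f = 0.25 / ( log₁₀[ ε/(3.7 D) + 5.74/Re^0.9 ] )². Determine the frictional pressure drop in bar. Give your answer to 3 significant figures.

ΔP ≈ 4.91×10^-4 bar

Reynolds number Re = ρVD/μ = 811 · 0.0493 · 0.0892 / 0.00189 = 1887.
Re < 2300 → laminar flow, so f = 64/Re = 64/1887 = 0.03392 (the turbulent correlation is not needed).
Darcy-Weisbach: ΔP = f(L/D)(ρV²/2) = 0.03392·(131/0.0892)·(811·0.0493²/2) = 0.03392·1469·0.9856 = 49.09 Pa.
ΔP = 49.09 Pa = 4.91×10^-4 bar.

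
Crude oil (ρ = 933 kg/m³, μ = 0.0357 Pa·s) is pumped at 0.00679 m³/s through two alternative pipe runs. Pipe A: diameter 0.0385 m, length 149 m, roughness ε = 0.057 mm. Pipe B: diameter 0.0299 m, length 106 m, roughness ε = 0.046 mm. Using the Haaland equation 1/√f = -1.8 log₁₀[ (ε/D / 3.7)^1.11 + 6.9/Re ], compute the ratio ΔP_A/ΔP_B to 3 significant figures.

ΔP_A/ΔP_B ≈ 0.423

Pipe A: V = Q/A = 0.00679/0.001164 = 5.833 m/s; Re = 5869; ε/D = 0.00148; Haaland → f = 0.03744; ΔP_A = f(L/D)(ρV²/2) = 2.299e+06 Pa.
Pipe B: V = Q/A = 0.00679/0.0007022 = 9.67 m/s; Re = 7557; ε/D = 0.00154; Haaland → f = 0.03516; ΔP_B = f(L/D)(ρV²/2) = 5.438e+06 Pa.
ΔP_A/ΔP_B = 2.299e+06/5.438e+06 = 0.423.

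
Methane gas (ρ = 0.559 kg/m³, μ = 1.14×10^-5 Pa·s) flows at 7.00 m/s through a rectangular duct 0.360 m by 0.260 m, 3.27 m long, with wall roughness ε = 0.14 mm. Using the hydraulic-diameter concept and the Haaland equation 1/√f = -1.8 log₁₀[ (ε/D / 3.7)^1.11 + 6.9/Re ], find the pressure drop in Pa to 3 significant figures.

Hydraulic diameter D_h = 4A/P = 4·(0.36·0.26)/(2·(0.36+0.26)) = 0.3744/1.24 = 0.3019 m.
Re = ρVD_h/μ = 0.559·7·0.3019/1.14e-05 = 1.036e+05.
ε/D_h = 0.00014/0.3019 = 0.000464; Haaland gives 1/√f = -1.8 log₁₀[4.66e-05+6.66e-05] = 7.103, so f = 0.01982.
ΔP = f(L/D_h)(ρV²/2) = 0.01982·3.27/0.3019·13.7 = 2.94 Pa.

ΔP ≈ 2.94 Pa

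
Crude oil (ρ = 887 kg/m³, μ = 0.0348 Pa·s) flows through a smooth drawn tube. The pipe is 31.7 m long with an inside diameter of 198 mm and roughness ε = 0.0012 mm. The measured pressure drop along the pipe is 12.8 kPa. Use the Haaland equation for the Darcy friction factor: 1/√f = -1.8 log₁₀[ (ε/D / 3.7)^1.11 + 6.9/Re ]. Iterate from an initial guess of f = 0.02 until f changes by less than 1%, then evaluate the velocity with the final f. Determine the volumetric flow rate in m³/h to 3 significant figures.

Q ≈ 276 m³/h

Rearranging Darcy-Weisbach: V = √(2·ΔP·D/(f·L·ρ)). With ε/D = 1.2e-06/0.198 = 6.06e-06, iterate starting from f = 0.02:
  f = 0.02 → V = √(2·1.28e+04·0.198/(0.02·31.7·887)) = 3.002 m/s; Re = ρVD/μ = 1.515e+04; f → 0.02765
  f = 0.02765 → V = 2.554 m/s; Re = 1.289e+04; f → 0.02885
  f = 0.02885 → V = 2.5 m/s; Re = 1.262e+04; f → 0.02901
Converged (Δf/f < 1%). With the final f = 0.02901: V = √(2·1.28e+04·0.198/(0.02901·31.7·887)) = 2.493 m/s.
Q = V·A = 2.493·(π/4·0.198²) = 0.07676 m³/s = 276 m³/h.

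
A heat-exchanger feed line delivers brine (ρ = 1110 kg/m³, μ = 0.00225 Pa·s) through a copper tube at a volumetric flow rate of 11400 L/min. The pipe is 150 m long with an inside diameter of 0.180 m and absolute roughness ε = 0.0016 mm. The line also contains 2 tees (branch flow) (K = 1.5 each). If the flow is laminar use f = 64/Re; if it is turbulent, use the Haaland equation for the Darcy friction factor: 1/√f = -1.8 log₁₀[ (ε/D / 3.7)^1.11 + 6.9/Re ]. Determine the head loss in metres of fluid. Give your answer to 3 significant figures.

Q = 11400 L/min = 11400/60000 = 0.19 m³/s.
Cross-sectional area A = πD²/4 = π(0.18)²/4 = 0.02545 m²; mean velocity V = Q/A = 0.19/0.02545 = 7.467 m/s.
Reynolds number Re = ρVD/μ = 1110 · 7.467 · 0.18 / 0.00225 = 6.63e+05.
Re > 4000 → turbulent. Relative roughness ε/D = 1.6e-06/0.18 = 8.89e-06. Haaland: 1/√f = -1.8 log₁₀[(8.89e-06/3.7)^1.11 + 6.9/6.63e+05] = -1.8 log₁₀[5.79e-07 + 1.04e-05] = 8.927, so f = 0.01255.
Total minor-loss coefficient ΣK = 2·1.5 = 3.
ΔP = [f·L/D + ΣK]·(ρV²/2) = [0.01255·150/0.18 + 3]·(1110·7.467²/2) = [10.46 + 3]·3.094e+04 = 4.164e+05 Pa.
Head loss h_f = ΔP/(ρg) = 4.164e+05/(1110·9.81) = 38.2 m.

h_f ≈ 38.2 m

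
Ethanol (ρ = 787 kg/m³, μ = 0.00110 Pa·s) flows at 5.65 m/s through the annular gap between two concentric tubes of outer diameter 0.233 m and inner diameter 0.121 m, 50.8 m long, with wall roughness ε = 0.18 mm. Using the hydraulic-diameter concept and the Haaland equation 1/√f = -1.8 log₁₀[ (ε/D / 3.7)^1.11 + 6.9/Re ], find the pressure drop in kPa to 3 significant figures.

ΔP ≈ 129 kPa

Hydraulic diameter D_h = 4A/P = D_o - D_i = 0.233 - 0.121 = 0.112 m.
Re = ρVD_h/μ = 787·5.65·0.112/0.0011 = 4.527e+05.
ε/D_h = 0.00018/0.112 = 0.00161; Haaland gives 1/√f = -1.8 log₁₀[0.000185+1.52e-05] = 6.656, so f = 0.02257.
ΔP = f(L/D_h)(ρV²/2) = 0.02257·50.8/0.112·1.256e+04 = 1.286e+05 Pa.
ΔP = 129 kPa.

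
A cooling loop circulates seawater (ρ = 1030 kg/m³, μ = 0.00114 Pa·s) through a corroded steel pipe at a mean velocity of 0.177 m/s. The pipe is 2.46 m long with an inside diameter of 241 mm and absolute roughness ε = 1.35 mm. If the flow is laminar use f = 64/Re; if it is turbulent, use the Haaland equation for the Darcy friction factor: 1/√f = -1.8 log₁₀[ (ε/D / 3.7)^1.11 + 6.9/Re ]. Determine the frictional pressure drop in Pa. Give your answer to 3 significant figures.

Reynolds number Re = ρVD/μ = 1030 · 0.177 · 0.241 / 0.00114 = 3.854e+04.
Re > 4000 → turbulent. Relative roughness ε/D = 0.00135/0.241 = 0.0056. Haaland: 1/√f = -1.8 log₁₀[(0.0056/3.7)^1.11 + 6.9/3.854e+04] = -1.8 log₁₀[0.000741 + 0.000179] = 5.465, so f = 0.03348.
Darcy-Weisbach: ΔP = f(L/D)(ρV²/2) = 0.03348·(2.46/0.241)·(1030·0.177²/2) = 0.03348·10.21·16.13 = 5.514 Pa.

ΔP ≈ 5.51 Pa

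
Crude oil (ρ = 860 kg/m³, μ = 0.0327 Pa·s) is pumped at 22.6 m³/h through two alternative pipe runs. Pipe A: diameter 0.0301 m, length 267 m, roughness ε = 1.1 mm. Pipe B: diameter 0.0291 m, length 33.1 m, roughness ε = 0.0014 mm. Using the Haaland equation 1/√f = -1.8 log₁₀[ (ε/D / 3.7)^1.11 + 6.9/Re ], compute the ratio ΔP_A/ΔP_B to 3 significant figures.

ΔP_A/ΔP_B ≈ 13.3

Pipe A: V = Q/A = 0.006278/0.0007116 = 8.822 m/s; Re = 6984; ε/D = 0.0365; Haaland → f = 0.0662; ΔP_A = f(L/D)(ρV²/2) = 1.965e+07 Pa.
Pipe B: V = Q/A = 0.006278/0.0006651 = 9.439 m/s; Re = 7224; ε/D = 4.81e-05; Haaland → f = 0.03388; ΔP_B = f(L/D)(ρV²/2) = 1.476e+06 Pa.
ΔP_A/ΔP_B = 1.965e+07/1.476e+06 = 13.3.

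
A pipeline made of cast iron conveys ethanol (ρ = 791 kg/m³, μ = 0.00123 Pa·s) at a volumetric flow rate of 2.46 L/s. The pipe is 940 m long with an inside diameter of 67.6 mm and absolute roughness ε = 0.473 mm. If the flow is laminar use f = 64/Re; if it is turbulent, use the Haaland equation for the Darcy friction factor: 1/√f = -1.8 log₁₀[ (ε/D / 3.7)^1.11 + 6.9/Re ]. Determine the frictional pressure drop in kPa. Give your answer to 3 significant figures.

ΔP ≈ 93.0 kPa

Q = 2.46 L/s = 2.46/1000 = 0.00246 m³/s.
Cross-sectional area A = πD²/4 = π(0.0676)²/4 = 0.003589 m²; mean velocity V = Q/A = 0.00246/0.003589 = 0.6854 m/s.
Reynolds number Re = ρVD/μ = 791 · 0.6854 · 0.0676 / 0.00123 = 2.98e+04.
Re > 4000 → turbulent. Relative roughness ε/D = 0.000473/0.0676 = 0.007. Haaland: 1/√f = -1.8 log₁₀[(0.007/3.7)^1.11 + 6.9/2.98e+04] = -1.8 log₁₀[0.000949 + 0.000232] = 5.27, so f = 0.036.
Darcy-Weisbach: ΔP = f(L/D)(ρV²/2) = 0.036·(940/0.0676)·(791·0.6854²/2) = 0.036·1.391e+04·185.8 = 9.301e+04 Pa.
ΔP = 9.301e+04 Pa = 93.0 kPa.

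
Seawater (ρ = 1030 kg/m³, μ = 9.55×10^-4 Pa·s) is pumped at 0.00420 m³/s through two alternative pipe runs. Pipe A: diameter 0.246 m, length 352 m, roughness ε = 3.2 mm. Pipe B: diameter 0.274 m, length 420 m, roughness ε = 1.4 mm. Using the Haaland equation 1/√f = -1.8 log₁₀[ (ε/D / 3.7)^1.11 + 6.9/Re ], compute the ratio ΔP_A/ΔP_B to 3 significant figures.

ΔP_A/ΔP_B ≈ 1.83

Pipe A: V = Q/A = 0.0042/0.04753 = 0.08837 m/s; Re = 2.345e+04; ε/D = 0.013; Haaland → f = 0.04359; ΔP_A = f(L/D)(ρV²/2) = 250.8 Pa.
Pipe B: V = Q/A = 0.0042/0.05896 = 0.07123 m/s; Re = 2.105e+04; ε/D = 0.00511; Haaland → f = 0.03426; ΔP_B = f(L/D)(ρV²/2) = 137.2 Pa.
ΔP_A/ΔP_B = 250.8/137.2 = 1.83.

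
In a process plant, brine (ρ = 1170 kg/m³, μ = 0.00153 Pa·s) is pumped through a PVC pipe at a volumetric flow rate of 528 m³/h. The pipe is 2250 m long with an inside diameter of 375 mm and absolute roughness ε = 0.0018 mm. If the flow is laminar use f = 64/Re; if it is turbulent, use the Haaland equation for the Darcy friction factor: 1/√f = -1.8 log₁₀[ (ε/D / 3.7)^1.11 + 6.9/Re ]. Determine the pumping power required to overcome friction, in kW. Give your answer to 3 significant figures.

Q = 528 m³/h = 528/3600 = 0.1467 m³/s.
Cross-sectional area A = πD²/4 = π(0.375)²/4 = 0.1104 m²; mean velocity V = Q/A = 0.1467/0.1104 = 1.328 m/s.
Reynolds number Re = ρVD/μ = 1170 · 1.328 · 0.375 / 0.00153 = 3.808e+05.
Re > 4000 → turbulent. Relative roughness ε/D = 1.8e-06/0.375 = 4.8e-06. Haaland: 1/√f = -1.8 log₁₀[(4.8e-06/3.7)^1.11 + 6.9/3.808e+05] = -1.8 log₁₀[2.92e-07 + 1.81e-05] = 8.523, so f = 0.01377.
Darcy-Weisbach: ΔP = f(L/D)(ρV²/2) = 0.01377·(2250/0.375)·(1170·1.328²/2) = 0.01377·6000·1032 = 8.521e+04 Pa.
Pumping power P = QΔP = 0.1467·8.521e+04 = 12500 W = 12.5 kW.

P ≈ 12.5 kW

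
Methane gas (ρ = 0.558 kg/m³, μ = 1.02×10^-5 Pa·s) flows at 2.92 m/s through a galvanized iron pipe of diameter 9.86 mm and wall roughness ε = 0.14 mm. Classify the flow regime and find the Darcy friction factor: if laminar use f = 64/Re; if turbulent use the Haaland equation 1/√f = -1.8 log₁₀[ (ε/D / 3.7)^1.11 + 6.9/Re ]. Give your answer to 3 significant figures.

f ≈ 0.0406

Re = ρVD/μ = 0.558·2.92·0.00986/1.02e-05 = 1575.
Re < 2300 → laminar, so f = 64/Re = 0.04063 (roughness is irrelevant in laminar flow).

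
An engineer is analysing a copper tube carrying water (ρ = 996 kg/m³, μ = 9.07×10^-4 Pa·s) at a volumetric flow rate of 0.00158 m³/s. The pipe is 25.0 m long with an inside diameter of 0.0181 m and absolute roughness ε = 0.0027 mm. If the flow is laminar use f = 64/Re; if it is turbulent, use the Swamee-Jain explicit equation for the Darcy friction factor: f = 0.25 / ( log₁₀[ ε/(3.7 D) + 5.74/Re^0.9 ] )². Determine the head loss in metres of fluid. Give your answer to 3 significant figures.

Cross-sectional area A = πD²/4 = π(0.0181)²/4 = 0.0002573 m²; mean velocity V = Q/A = 0.00158/0.0002573 = 6.141 m/s.
Reynolds number Re = ρVD/μ = 996 · 6.141 · 0.0181 / 0.000907 = 1.221e+05.
Re > 4000 → turbulent. Relative roughness ε/D = 2.7e-06/0.0181 = 0.000149. Swamee-Jain: f = 0.25/(log₁₀[0.000149/3.7 + 5.74/1.221e+05^0.9])² = 0.25/(log₁₀[4.03e-05 + 0.000152])² = 0.25/(-3.717)² = 0.0181.
Darcy-Weisbach: ΔP = f(L/D)(ρV²/2) = 0.0181·(25/0.0181)·(996·6.141²/2) = 0.0181·1381·1.878e+04 = 4.694e+05 Pa.
Head loss h_f = ΔP/(ρg) = 4.694e+05/(996·9.81) = 48.0 m.

h_f ≈ 48.0 m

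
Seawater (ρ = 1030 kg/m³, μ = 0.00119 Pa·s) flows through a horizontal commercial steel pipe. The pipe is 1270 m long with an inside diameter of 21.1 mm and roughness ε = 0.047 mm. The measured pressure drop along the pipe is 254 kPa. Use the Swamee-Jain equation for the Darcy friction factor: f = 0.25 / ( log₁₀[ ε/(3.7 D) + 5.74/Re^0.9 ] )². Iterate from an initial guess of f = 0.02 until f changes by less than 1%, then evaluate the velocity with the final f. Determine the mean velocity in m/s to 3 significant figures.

V ≈ 0.480 m/s

Rearranging Darcy-Weisbach: V = √(2·ΔP·D/(f·L·ρ)). With ε/D = 4.7e-05/0.0211 = 0.00223, iterate starting from f = 0.02:
  f = 0.02 → V = √(2·2.54e+05·0.0211/(0.02·1270·1030)) = 0.6401 m/s; Re = ρVD/μ = 1.169e+04; f → 0.0335
  f = 0.0335 → V = 0.4946 m/s; Re = 9032; f → 0.0353
  f = 0.0353 → V = 0.4818 m/s; Re = 8799; f → 0.0355
Converged (Δf/f < 1%). With the final f = 0.0355: V = √(2·2.54e+05·0.0211/(0.0355·1270·1030)) = 0.4804 m/s.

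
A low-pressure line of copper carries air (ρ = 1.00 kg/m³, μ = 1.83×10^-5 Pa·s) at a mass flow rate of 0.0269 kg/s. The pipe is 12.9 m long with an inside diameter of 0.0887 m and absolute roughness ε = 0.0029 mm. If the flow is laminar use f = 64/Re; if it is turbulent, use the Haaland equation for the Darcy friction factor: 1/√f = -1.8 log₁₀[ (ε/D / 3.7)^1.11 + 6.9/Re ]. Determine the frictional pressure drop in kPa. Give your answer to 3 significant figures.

ΔP ≈ 0.0351 kPa

A = πD²/4 = π(0.0887)²/4 = 0.006179 m²; mean velocity V = ṁ/(ρA) = 0.0269/(1 · 0.006179) = 4.353 m/s.
Reynolds number Re = ρVD/μ = 1 · 4.353 · 0.0887 / 1.83e-05 = 2.11e+04.
Re > 4000 → turbulent. Relative roughness ε/D = 2.9e-06/0.0887 = 3.27e-05. Haaland: 1/√f = -1.8 log₁₀[(3.27e-05/3.7)^1.11 + 6.9/2.11e+04] = -1.8 log₁₀[2.46e-06 + 0.000327] = 6.268, so f = 0.02545.
Darcy-Weisbach: ΔP = f(L/D)(ρV²/2) = 0.02545·(12.9/0.0887)·(1·4.353²/2) = 0.02545·145.4·9.475 = 35.08 Pa.
ΔP = 35.08 Pa = 0.0351 kPa.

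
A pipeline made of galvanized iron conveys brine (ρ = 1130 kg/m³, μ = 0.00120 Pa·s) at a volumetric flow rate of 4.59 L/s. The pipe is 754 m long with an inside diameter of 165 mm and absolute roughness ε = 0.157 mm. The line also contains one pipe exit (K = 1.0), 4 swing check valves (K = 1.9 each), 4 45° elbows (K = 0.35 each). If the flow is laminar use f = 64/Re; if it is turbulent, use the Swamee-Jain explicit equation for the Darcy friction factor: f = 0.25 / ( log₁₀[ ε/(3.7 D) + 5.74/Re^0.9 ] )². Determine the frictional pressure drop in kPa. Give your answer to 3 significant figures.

ΔP ≈ 3.30 kPa

Q = 4.59 L/s = 4.59/1000 = 0.00459 m³/s.
Cross-sectional area A = πD²/4 = π(0.165)²/4 = 0.02138 m²; mean velocity V = Q/A = 0.00459/0.02138 = 0.2147 m/s.
Reynolds number Re = ρVD/μ = 1130 · 0.2147 · 0.165 / 0.0012 = 3.335e+04.
Re > 4000 → turbulent. Relative roughness ε/D = 0.000157/0.165 = 0.000952. Swamee-Jain: f = 0.25/(log₁₀[0.000952/3.7 + 5.74/3.335e+04^0.9])² = 0.25/(log₁₀[0.000257 + 0.000488])² = 0.25/(-3.128)² = 0.02555.
Total minor-loss coefficient ΣK = 1·1 + 4·1.9 + 4·0.35 = 10.
ΔP = [f·L/D + ΣK]·(ρV²/2) = [0.02555·754/0.165 + 10]·(1130·0.2147²/2) = [116.8 + 10]·26.04 = 3300 Pa.
ΔP = 3300 Pa = 3.30 kPa.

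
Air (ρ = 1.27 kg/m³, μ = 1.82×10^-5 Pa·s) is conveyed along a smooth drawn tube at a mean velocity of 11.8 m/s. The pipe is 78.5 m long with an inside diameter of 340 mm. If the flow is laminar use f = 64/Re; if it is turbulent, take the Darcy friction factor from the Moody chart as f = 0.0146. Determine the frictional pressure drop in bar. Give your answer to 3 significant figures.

ΔP ≈ 0.00298 bar

Reynolds number Re = ρVD/μ = 1.27 · 11.8 · 0.34 / 1.82e-05 = 2.8e+05.
Re > 4000 → turbulent; use the Moody-chart value f = 0.0146.
Darcy-Weisbach: ΔP = f(L/D)(ρV²/2) = 0.0146·(78.5/0.34)·(1.27·11.8²/2) = 0.0146·230.9·88.42 = 298 Pa.
ΔP = 298 Pa = 0.00298 bar.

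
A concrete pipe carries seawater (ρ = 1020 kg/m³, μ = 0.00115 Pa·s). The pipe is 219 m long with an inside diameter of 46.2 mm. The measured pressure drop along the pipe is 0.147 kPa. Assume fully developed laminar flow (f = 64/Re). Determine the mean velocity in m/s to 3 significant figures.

V ≈ 0.0389 m/s

For laminar flow, f = 64/Re with Re = ρVD/μ, so Darcy-Weisbach reduces to ΔP = 32μLV/D². Solving for V: V = ΔP·D²/(32μL) = 147·(0.0462)²/(32·0.00115·219) = 0.03893 m/s.
Check: Re = ρVD/μ = 1020·0.03893·0.0462/0.00115 = 1595 < 2300, so the laminar assumption holds.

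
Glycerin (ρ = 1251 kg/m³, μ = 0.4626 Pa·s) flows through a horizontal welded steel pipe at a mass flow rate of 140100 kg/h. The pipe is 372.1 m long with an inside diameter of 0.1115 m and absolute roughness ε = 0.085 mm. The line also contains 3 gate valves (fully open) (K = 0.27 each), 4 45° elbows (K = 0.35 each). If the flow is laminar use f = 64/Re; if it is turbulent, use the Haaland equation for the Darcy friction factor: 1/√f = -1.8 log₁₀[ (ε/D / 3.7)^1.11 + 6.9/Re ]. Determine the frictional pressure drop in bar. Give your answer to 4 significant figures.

ΔP ≈ 14.26 bar

ṁ = 140100 kg/h = 140100/3600 = 38.92 kg/s.
A = πD²/4 = π(0.1115)²/4 = 0.009764 m²; mean velocity V = ṁ/(ρA) = 38.92/(1251 · 0.009764) = 3.186 m/s.
Reynolds number Re = ρVD/μ = 1251 · 3.186 · 0.1115 / 0.463 = 960.7.
Re < 2300 → laminar flow, so f = 64/Re = 64/960.7 = 0.06662 (the turbulent correlation is not needed).
Total minor-loss coefficient ΣK = 3·0.27 + 4·0.35 = 2.21.
ΔP = [f·L/D + ΣK]·(ρV²/2) = [0.06662·372.1/0.1115 + 2.21]·(1251·3.186²/2) = [222.3 + 2.21]·6349 = 1.426e+06 Pa.
ΔP = 1.426e+06 Pa = 14.26 bar.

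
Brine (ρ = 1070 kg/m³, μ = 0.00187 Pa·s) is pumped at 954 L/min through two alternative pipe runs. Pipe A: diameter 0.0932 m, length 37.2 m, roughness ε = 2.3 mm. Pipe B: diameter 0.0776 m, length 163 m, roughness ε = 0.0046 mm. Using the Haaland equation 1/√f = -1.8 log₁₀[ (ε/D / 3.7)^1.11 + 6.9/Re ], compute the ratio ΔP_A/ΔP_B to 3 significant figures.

Pipe A: V = Q/A = 0.0159/0.006822 = 2.331 m/s; Re = 1.243e+05; ε/D = 0.0247; Haaland → f = 0.05318; ΔP_A = f(L/D)(ρV²/2) = 6.169e+04 Pa.
Pipe B: V = Q/A = 0.0159/0.004729 = 3.362 m/s; Re = 1.493e+05; ε/D = 5.93e-05; Haaland → f = 0.01675; ΔP_B = f(L/D)(ρV²/2) = 2.127e+05 Pa.
ΔP_A/ΔP_B = 6.169e+04/2.127e+05 = 0.290.

ΔP_A/ΔP_B ≈ 0.290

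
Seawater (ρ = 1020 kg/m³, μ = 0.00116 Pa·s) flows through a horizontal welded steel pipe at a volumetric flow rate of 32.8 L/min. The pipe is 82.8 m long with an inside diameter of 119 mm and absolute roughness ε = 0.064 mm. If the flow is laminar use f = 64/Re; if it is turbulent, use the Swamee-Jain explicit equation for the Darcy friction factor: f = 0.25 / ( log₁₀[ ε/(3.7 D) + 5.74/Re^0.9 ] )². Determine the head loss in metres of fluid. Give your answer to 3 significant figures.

h_f ≈ 0.00327 m

Q = 32.8 L/min = 32.8/60000 = 0.0005467 m³/s.
Cross-sectional area A = πD²/4 = π(0.119)²/4 = 0.01112 m²; mean velocity V = Q/A = 0.0005467/0.01112 = 0.04915 m/s.
Reynolds number Re = ρVD/μ = 1020 · 0.04915 · 0.119 / 0.00116 = 5143.
Re > 4000 → turbulent. Relative roughness ε/D = 6.4e-05/0.119 = 0.000538. Swamee-Jain: f = 0.25/(log₁₀[0.000538/3.7 + 5.74/5143^0.9])² = 0.25/(log₁₀[0.000145 + 0.00262])² = 0.25/(-2.558)² = 0.03821.
Darcy-Weisbach: ΔP = f(L/D)(ρV²/2) = 0.03821·(82.8/0.119)·(1020·0.04915²/2) = 0.03821·695.8·1.232 = 32.76 Pa.
Head loss h_f = ΔP/(ρg) = 32.76/(1020·9.81) = 0.00327 m.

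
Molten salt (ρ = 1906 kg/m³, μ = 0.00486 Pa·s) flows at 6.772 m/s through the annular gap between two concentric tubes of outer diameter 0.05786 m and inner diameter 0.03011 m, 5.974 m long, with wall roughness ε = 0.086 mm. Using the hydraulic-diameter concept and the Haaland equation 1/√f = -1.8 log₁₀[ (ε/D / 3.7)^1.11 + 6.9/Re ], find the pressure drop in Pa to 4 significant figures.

ΔP ≈ 263300 Pa

Hydraulic diameter D_h = 4A/P = D_o - D_i = 0.05786 - 0.03011 = 0.02775 m.
Re = ρVD_h/μ = 1906·6.772·0.02775/0.00486 = 7.37e+04.
ε/D_h = 8.6e-05/0.02775 = 0.0031; Haaland gives 1/√f = -1.8 log₁₀[0.000384+9.36e-05] = 5.977, so f = 0.02799.
ΔP = f(L/D_h)(ρV²/2) = 0.02799·5.974/0.02775·4.37e+04 = 2.633e+05 Pa.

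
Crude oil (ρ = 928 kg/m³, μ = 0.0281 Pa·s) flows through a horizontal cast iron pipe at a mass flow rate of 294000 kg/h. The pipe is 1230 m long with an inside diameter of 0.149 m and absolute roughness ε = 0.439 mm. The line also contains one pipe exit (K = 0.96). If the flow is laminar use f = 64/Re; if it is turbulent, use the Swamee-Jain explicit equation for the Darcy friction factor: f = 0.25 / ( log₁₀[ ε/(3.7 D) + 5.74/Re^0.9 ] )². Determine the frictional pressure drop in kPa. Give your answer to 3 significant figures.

ΔP ≈ 3030 kPa

ṁ = 294000 kg/h = 294000/3600 = 81.67 kg/s.
A = πD²/4 = π(0.149)²/4 = 0.01744 m²; mean velocity V = ṁ/(ρA) = 81.67/(928 · 0.01744) = 5.047 m/s.
Reynolds number Re = ρVD/μ = 928 · 5.047 · 0.149 / 0.0281 = 2.483e+04.
Re > 4000 → turbulent. Relative roughness ε/D = 0.000439/0.149 = 0.00295. Swamee-Jain: f = 0.25/(log₁₀[0.00295/3.7 + 5.74/2.483e+04^0.9])² = 0.25/(log₁₀[0.000796 + 0.000636])² = 0.25/(-2.844)² = 0.03091.
Total minor-loss coefficient ΣK = 1·0.96 = 0.96.
ΔP = [f·L/D + ΣK]·(ρV²/2) = [0.03091·1230/0.149 + 0.96]·(928·5.047²/2) = [255.2 + 0.96]·1.182e+04 = 3.027e+06 Pa.
ΔP = 3.027e+06 Pa = 3030 kPa.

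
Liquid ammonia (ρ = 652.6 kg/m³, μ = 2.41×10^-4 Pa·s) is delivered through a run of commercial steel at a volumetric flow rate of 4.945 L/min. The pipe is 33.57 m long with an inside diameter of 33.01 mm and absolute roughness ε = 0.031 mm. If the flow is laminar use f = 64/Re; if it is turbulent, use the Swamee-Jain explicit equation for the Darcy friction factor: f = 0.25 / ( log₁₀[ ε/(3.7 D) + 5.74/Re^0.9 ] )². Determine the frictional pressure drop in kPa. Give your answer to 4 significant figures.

Q = 4.945 L/min = 4.945/60000 = 8.242e-05 m³/s.
Cross-sectional area A = πD²/4 = π(0.03301)²/4 = 0.0008558 m²; mean velocity V = Q/A = 8.242e-05/0.0008558 = 0.0963 m/s.
Reynolds number Re = ρVD/μ = 652.6 · 0.0963 · 0.03301 / 0.000241 = 8608.
Re > 4000 → turbulent. Relative roughness ε/D = 3.1e-05/0.03301 = 0.000939. Swamee-Jain: f = 0.25/(log₁₀[0.000939/3.7 + 5.74/8608^0.9])² = 0.25/(log₁₀[0.000254 + 0.00165])² = 0.25/(-2.72)² = 0.03378.
Darcy-Weisbach: ΔP = f(L/D)(ρV²/2) = 0.03378·(33.57/0.03301)·(652.6·0.0963²/2) = 0.03378·1017·3.026 = 104 Pa.
ΔP = 104 Pa = 0.1040 kPa.

ΔP ≈ 0.1040 kPa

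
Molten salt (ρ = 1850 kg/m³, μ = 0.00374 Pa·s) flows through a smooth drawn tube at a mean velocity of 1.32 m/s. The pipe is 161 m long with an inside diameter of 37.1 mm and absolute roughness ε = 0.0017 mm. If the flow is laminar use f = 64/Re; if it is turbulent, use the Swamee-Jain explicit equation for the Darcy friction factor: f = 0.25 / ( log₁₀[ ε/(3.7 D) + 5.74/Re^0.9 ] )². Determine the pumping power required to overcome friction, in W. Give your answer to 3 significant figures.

Reynolds number Re = ρVD/μ = 1850 · 1.32 · 0.0371 / 0.00374 = 2.422e+04.
Re > 4000 → turbulent. Relative roughness ε/D = 1.7e-06/0.0371 = 4.58e-05. Swamee-Jain: f = 0.25/(log₁₀[4.58e-05/3.7 + 5.74/2.422e+04^0.9])² = 0.25/(log₁₀[1.24e-05 + 0.00065])² = 0.25/(-3.179)² = 0.02474.
Darcy-Weisbach: ΔP = f(L/D)(ρV²/2) = 0.02474·(161/0.0371)·(1850·1.32²/2) = 0.02474·4340·1612 = 1.731e+05 Pa.
Q = V·A = 1.32·0.001081 = 0.001427 m³/s.
Pumping power P = QΔP = 0.001427·1.731e+05 = 246.9 W = 247 W.

P ≈ 247 W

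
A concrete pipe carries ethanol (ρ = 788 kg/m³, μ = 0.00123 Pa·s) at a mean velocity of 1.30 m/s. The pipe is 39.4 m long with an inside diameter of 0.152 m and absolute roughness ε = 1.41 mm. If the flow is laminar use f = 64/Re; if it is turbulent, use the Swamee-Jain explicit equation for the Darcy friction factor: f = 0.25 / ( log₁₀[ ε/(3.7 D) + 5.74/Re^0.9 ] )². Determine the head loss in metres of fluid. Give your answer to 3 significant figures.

Reynolds number Re = ρVD/μ = 788 · 1.3 · 0.152 / 0.00123 = 1.266e+05.
Re > 4000 → turbulent. Relative roughness ε/D = 0.00141/0.152 = 0.00928. Swamee-Jain: f = 0.25/(log₁₀[0.00928/3.7 + 5.74/1.266e+05^0.9])² = 0.25/(log₁₀[0.00251 + 0.000147])² = 0.25/(-2.576)² = 0.03767.
Darcy-Weisbach: ΔP = f(L/D)(ρV²/2) = 0.03767·(39.4/0.152)·(788·1.3²/2) = 0.03767·259.2·665.9 = 6502 Pa.
Head loss h_f = ΔP/(ρg) = 6502/(788·9.81) = 0.841 m.

h_f ≈ 0.841 m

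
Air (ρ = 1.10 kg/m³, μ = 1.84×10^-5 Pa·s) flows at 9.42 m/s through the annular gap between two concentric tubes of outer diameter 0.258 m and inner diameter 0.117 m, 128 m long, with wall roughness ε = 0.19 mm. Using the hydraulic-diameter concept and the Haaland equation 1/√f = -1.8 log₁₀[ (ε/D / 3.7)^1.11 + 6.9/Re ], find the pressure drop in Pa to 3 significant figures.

ΔP ≈ 1040 Pa

Hydraulic diameter D_h = 4A/P = D_o - D_i = 0.258 - 0.117 = 0.141 m.
Re = ρVD_h/μ = 1.1·9.42·0.141/1.84e-05 = 7.94e+04.
ε/D_h = 0.00019/0.141 = 0.00135; Haaland gives 1/√f = -1.8 log₁₀[0.000152+8.69e-05] = 6.518, so f = 0.02354.
ΔP = f(L/D_h)(ρV²/2) = 0.02354·128/0.141·48.81 = 1043 Pa.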